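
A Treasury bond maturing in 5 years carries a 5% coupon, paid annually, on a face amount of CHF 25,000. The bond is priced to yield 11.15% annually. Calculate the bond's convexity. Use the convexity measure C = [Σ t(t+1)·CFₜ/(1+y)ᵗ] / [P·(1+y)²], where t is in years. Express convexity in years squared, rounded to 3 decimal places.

20.920

With y = 0.1115:
  t   CF        PV=CF/(1+0.1115)^t    t·PV        t(t+1)·PV
  1     1,250.00     1,124.6064     1,124.6064       2,249.2128
  2     1,250.00     1,011.7916     2,023.5832       6,070.7497
  3     1,250.00       910.2939     2,730.8816      10,923.5263
  4     1,250.00       818.9778     3,275.9113      16,379.5566
  5    26,250.00    15,473.2653    77,366.3266     464,197.9597
  Σ                 19,338.9350    86,521.3091     499,821.0051
P = 19,338.9350.
Convexity = Σ t(t+1)·PV / [P·(1+y)²] = 499,821.0051 / (19,338.9350 × 1.235432) = 20.92006.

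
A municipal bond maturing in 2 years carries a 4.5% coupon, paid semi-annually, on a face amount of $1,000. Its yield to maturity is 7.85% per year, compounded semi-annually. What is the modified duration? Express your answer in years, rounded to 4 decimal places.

Periodic yield y = 0.03925. First find Macaulay duration:
  t   CF        PV=CF/(1+0.03925)^t    t·PV
  1        22.50        21.6502        21.6502
  2        22.50        20.8326        41.6651
  3        22.50        20.0458        60.1373
  4     1,022.50       876.5631     3,506.2524
  Σ                    939.0916     3,629.7050
P = 939.0916; Macaulay duration = 3,629.7050 / 939.0916 = 3.86512 half-year periods = 1.93256 years.
Modified duration = D_Mac / (1 + y) = 1.93256 / 1.03925 = 1.85957 years.

1.8596 years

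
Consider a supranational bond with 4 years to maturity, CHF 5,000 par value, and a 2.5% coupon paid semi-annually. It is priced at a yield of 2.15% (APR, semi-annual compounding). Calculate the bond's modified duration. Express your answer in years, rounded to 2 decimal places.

3.79 years

Periodic yield y = 0.01075. First find Macaulay duration:
  t   CF        PV=CF/(1+0.01075)^t    t·PV
  1        62.50        61.8353        61.8353
  2        62.50        61.1776       122.3552
  3        62.50        60.5269       181.5808
  4        62.50        59.8832       239.5328
  5        62.50        59.2463       296.2315
  6        62.50        58.6162       351.6971
  7        62.50        57.9928       405.9493
  8     5,062.50     4,647.4533    37,179.6265
  Σ                  5,066.7316    38,838.8086
P = 5,066.7316; Macaulay duration = 38,838.8086 / 5,066.7316 = 7.66546 half-year periods = 3.83273 years.
Modified duration = D_Mac / (1 + y) = 3.83273 / 1.01075 = 3.79196 years.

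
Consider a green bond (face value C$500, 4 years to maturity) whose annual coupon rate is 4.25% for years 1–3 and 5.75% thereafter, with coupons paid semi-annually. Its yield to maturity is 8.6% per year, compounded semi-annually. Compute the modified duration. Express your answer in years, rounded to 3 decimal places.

3.541 years

Periodic yield y = 0.043. First find Macaulay duration:
  t   CF        PV=CF/(1+0.043)^t    t·PV
  1       10.625        10.1870        10.1870
  2       10.625         9.7670        19.5340
  3       10.625         9.3643        28.0929
  4       10.625         8.9783        35.9130
  5       10.625         8.6081        43.0405
  6       10.625         8.2532        49.5193
  7       14.375        10.7058        74.9404
  8      514.375       367.2869     2,938.2948
  Σ                    433.1504     3,199.5218
P = 433.1504; Macaulay duration = 3,199.5218 / 433.1504 = 7.38663 half-year periods = 3.69331 years.
Modified duration = D_Mac / (1 + y) = 3.69331 / 1.043 = 3.54105 years.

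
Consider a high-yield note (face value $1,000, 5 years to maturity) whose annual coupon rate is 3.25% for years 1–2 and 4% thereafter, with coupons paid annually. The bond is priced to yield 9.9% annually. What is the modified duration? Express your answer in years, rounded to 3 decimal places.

4.208 years

Periodic yield y = 0.099. First find Macaulay duration:
  t   CF        PV=CF/(1+0.099)^t    t·PV
  1        32.50        29.5723        29.5723
  2        32.50        26.9084        53.8168
  3        40.00        30.1347        90.4041
  4        40.00        27.4201       109.6804
  5     1,040.00       648.7015     3,243.5073
  Σ                    762.7370     3,526.9810
P = 762.7370; Macaulay duration = 3,526.9810 / 762.7370 = 4.62411 years.
Modified duration = D_Mac / (1 + y) = 4.62411 / 1.099 = 4.20756 years.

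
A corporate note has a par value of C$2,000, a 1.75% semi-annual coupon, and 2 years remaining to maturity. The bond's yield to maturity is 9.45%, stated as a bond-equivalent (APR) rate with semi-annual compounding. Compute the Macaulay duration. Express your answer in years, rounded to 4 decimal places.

Periodic yield y = 0.04725. Discount each cash flow and weight by its period:
  t   CF        PV=CF/(1+0.04725)^t    t·PV
  1        17.50        16.7104        16.7104
  2        17.50        15.9565        31.9130
  3        17.50        15.2366        45.7097
  4     2,017.50     1,677.3051     6,709.2204
  Σ                  1,725.2086     6,803.5535
Price P = Σ PV = 1,725.2086.
Macaulay duration = Σ(t·PV) / P = 6,803.5535 / 1,725.2086 = 3.94361 half-year periods.
In years: 3.94361 / 2 = 1.97181 years.

1.9718 years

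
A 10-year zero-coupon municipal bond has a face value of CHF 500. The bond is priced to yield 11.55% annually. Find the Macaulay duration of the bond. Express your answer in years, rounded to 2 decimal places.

10.00 years

A zero-coupon bond has a single cash flow at maturity, so its Macaulay duration equals its maturity: 10 years.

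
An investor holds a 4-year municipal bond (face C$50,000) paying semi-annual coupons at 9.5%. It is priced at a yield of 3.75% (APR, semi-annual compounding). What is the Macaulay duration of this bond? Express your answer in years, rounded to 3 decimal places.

3.481 years

Periodic yield y = 0.01875. Discount each cash flow and weight by its period:
  t   CF        PV=CF/(1+0.01875)^t    t·PV
  1     2,375.00     2,331.2883     2,331.2883
  2     2,375.00     2,288.3812     4,576.7624
  3     2,375.00     2,246.2638     6,738.7913
  4     2,375.00     2,204.9215     8,819.6859
  5     2,375.00     2,164.3401    10,821.7005
  6     2,375.00     2,124.5056    12,747.0337
  7     2,375.00     2,085.4043    14,597.8300
  8    52,375.00    45,142.2355   361,137.8839
  Σ                 60,587.3403   421,770.9760
Price P = Σ PV = 60,587.3403.
Macaulay duration = Σ(t·PV) / P = 421,770.9760 / 60,587.3403 = 6.96137 half-year periods.
In years: 6.96137 / 2 = 3.48069 years.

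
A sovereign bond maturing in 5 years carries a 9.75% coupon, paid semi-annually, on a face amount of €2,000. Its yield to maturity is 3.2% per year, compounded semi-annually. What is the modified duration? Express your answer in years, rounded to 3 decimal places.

4.138 years

Periodic yield y = 0.016. First find Macaulay duration:
  t   CF        PV=CF/(1+0.016)^t    t·PV
  1        97.50        95.9646        95.9646
  2        97.50        94.4533       188.9066
  3        97.50        92.9659       278.8976
  4        97.50        91.5018       366.0073
  5        97.50        90.0609       450.3043
  6        97.50        88.6426       531.8555
  7        97.50        87.2466       610.7264
  8        97.50        85.8727       686.9813
  9        97.50        84.5203       760.6831
  10    2,097.50     1,789.6368    17,896.3675
  Σ                  2,600.8654    21,866.6942
P = 2,600.8654; Macaulay duration = 21,866.6942 / 2,600.8654 = 8.40747 half-year periods = 4.20373 years.
Modified duration = D_Mac / (1 + y) = 4.20373 / 1.016 = 4.13753 years.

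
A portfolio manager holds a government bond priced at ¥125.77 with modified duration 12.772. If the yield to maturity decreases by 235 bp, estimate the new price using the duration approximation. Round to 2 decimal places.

Duration approximation: ΔP/P ≈ -D_mod · Δy = -12.772 × (-0.0235) = +0.300142.
New price ≈ 125.77 × (1 + 0.300142) = 163.51885934.

¥163.52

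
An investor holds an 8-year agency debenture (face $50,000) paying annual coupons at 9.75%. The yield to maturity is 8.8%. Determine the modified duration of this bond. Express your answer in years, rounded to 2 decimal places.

5.48 years

Periodic yield y = 0.088. First find Macaulay duration:
  t   CF        PV=CF/(1+0.088)^t    t·PV
  1     4,875.00     4,480.6985     4,480.6985
  2     4,875.00     4,118.2891     8,236.5782
  3     4,875.00     3,785.1922    11,355.5765
  4     4,875.00     3,479.0369    13,916.1477
  5     4,875.00     3,197.6442    15,988.2212
  6     4,875.00     2,939.0112    17,634.0675
  7     4,875.00     2,701.2971    18,909.0797
  8    54,875.00    27,947.5261   223,580.2088
  Σ                 52,648.6954   314,100.5781
P = 52,648.6954; Macaulay duration = 314,100.5781 / 52,648.6954 = 5.96597 years.
Modified duration = D_Mac / (1 + y) = 5.96597 / 1.088 = 5.48343 years.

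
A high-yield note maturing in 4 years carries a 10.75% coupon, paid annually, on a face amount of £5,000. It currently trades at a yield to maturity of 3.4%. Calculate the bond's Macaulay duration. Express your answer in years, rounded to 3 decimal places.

3.520 years

Periodic yield y = 0.034. Discount each cash flow and weight by its year:
  t   CF        PV=CF/(1+0.034)^t    t·PV
  1       537.50       519.8259       519.8259
  2       537.50       502.7330     1,005.4660
  3       537.50       486.2021     1,458.6064
  4     5,537.50     4,844.3062    19,377.2247
  Σ                  6,353.0672    22,361.1230
Price P = Σ PV = 6,353.0672.
Macaulay duration = Σ(t·PV) / P = 22,361.1230 / 6,353.0672 = 3.51974 years.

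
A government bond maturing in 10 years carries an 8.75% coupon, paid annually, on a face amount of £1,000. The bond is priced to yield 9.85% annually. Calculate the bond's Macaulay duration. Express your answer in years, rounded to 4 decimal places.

6.9437 years

Periodic yield y = 0.0985. Discount each cash flow and weight by its year:
  t   CF        PV=CF/(1+0.0985)^t    t·PV
  1        87.50        79.6541        79.6541
  2        87.50        72.5117       145.0233
  3        87.50        66.0097       198.0292
  4        87.50        60.0908       240.3631
  5        87.50        54.7026       273.5129
  6        87.50        49.7975       298.7851
  7        87.50        45.3323       317.3260
  8        87.50        41.2674       330.1395
  9        87.50        37.5671       338.1038
  10    1,087.50       425.0389     4,250.3887
  Σ                    931.9720     6,471.3257
Price P = Σ PV = 931.9720.
Macaulay duration = Σ(t·PV) / P = 6,471.3257 / 931.9720 = 6.94369 years.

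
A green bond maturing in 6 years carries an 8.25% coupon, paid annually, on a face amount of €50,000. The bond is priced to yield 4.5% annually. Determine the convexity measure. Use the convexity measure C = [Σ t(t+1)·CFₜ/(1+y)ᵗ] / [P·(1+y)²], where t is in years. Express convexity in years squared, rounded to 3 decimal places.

With y = 0.045:
  t   CF        PV=CF/(1+0.045)^t    t·PV        t(t+1)·PV
  1     4,125.00     3,947.3684     3,947.3684       7,894.7368
  2     4,125.00     3,777.3860     7,554.7721      22,664.3163
  3     4,125.00     3,614.7235    10,844.1705      43,376.6819
  4     4,125.00     3,459.0655    13,836.2622      69,181.3108
  5     4,125.00     3,310.1106    16,550.5528      99,303.3170
  6    54,125.00    41,562.3568   249,374.1410   1,745,618.9870
  Σ                 59,671.0109   302,107.2670   1,988,039.3499
P = 59,671.0109.
Convexity = Σ t(t+1)·PV / [P·(1+y)²] = 1,988,039.3499 / (59,671.0109 × 1.092025) = 30.50907.

30.509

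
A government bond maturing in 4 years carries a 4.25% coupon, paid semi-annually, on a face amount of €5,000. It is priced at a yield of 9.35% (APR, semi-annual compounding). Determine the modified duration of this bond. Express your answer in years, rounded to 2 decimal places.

3.52 years

Periodic yield y = 0.04675. First find Macaulay duration:
  t   CF        PV=CF/(1+0.04675)^t    t·PV
  1       106.25       101.5047       101.5047
  2       106.25        96.9713       193.9425
  3       106.25        92.6403       277.9209
  4       106.25        88.5028       354.0112
  5       106.25        84.5501       422.7505
  6       106.25        80.7739       484.6435
  7       106.25        77.1664       540.1647
  8     5,106.25     3,542.8953    28,343.1623
  Σ                  4,165.0047    30,718.1003
P = 4,165.0047; Macaulay duration = 30,718.1003 / 4,165.0047 = 7.37529 half-year periods = 3.68764 years.
Modified duration = D_Mac / (1 + y) = 3.68764 / 1.04675 = 3.52295 years.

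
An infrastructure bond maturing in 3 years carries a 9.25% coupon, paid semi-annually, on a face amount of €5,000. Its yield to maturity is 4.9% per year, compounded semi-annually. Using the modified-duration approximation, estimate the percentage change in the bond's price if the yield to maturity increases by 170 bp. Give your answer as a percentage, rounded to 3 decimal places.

Periodic yield y = 0.0245. Modified duration first:
  t   CF        PV=CF/(1+0.0245)^t    t·PV
  1       231.25       225.7199       225.7199
  2       231.25       220.3220       440.6439
  3       231.25       215.0532       645.1595
  4       231.25       209.9104       839.6415
  5       231.25       204.8905     1,024.4527
  6     5,231.25     4,524.1157    27,144.6939
  Σ                  5,600.0116    30,320.3115
P = 5,600.0116; D_Mac = 5.41433 half-year periods = 2.70717 yrs; D_mod = 2.70717/(1+0.0245) = 2.64243 yrs.
ΔP/P ≈ -D_mod · Δy = -2.64243 × (+0.017) = -0.044921 = -4.4921%.

-4.492%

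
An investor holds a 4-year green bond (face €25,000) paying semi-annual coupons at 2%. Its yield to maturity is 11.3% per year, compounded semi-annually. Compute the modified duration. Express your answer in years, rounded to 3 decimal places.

3.626 years

Periodic yield y = 0.0565. First find Macaulay duration:
  t   CF        PV=CF/(1+0.0565)^t    t·PV
  1       250.00       236.6304       236.6304
  2       250.00       223.9758       447.9515
  3       250.00       211.9979       635.9936
  4       250.00       200.6606       802.6422
  5       250.00       189.9295       949.6477
  6       250.00       179.7724     1,078.6344
  7       250.00       170.1584     1,191.1091
  8    25,250.00    16,266.9215   130,135.3721
  Σ                 17,680.0464   135,477.9810
P = 17,680.0464; Macaulay duration = 135,477.9810 / 17,680.0464 = 7.66276 half-year periods = 3.83138 years.
Modified duration = D_Mac / (1 + y) = 3.83138 / 1.0565 = 3.62648 years.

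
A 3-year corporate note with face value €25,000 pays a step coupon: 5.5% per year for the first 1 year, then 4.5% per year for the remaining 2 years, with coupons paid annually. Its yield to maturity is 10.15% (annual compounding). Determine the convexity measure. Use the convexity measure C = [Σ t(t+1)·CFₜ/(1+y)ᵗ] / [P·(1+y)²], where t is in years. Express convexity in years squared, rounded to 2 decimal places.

9.21

With y = 0.1015:
  t   CF        PV=CF/(1+0.1015)^t    t·PV        t(t+1)·PV
  1     1,375.00     1,248.2978     1,248.2978       2,496.5956
  2     1,125.00       927.2216     1,854.4431       5,563.3293
  3    26,125.00    19,548.0209    58,644.0627     234,576.2508
  Σ                 21,723.5402    61,746.8036     242,636.1757
P = 21,723.5402.
Convexity = Σ t(t+1)·PV / [P·(1+y)²] = 242,636.1757 / (21,723.5402 × 1.213302) = 9.20568.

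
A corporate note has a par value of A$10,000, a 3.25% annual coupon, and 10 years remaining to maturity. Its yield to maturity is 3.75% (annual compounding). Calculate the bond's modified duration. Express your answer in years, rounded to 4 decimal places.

Periodic yield y = 0.0375. First find Macaulay duration:
  t   CF        PV=CF/(1+0.0375)^t    t·PV
  1       325.00       313.2530       313.2530
  2       325.00       301.9306       603.8612
  3       325.00       291.0175       873.0524
  4       325.00       280.4988     1,121.9950
  5       325.00       270.3602     1,351.8012
  6       325.00       260.5882     1,563.5291
  7       325.00       251.1693     1,758.1854
  8       325.00       242.0909     1,936.7274
  9       325.00       233.3407     2,100.0659
  10   10,325.00     7,145.1114    71,451.1144
  Σ                  9,589.3606    83,073.5851
P = 9,589.3606; Macaulay duration = 83,073.5851 / 9,589.3606 = 8.66310 years.
Modified duration = D_Mac / (1 + y) = 8.66310 / 1.0375 = 8.34998 years.

8.3500 years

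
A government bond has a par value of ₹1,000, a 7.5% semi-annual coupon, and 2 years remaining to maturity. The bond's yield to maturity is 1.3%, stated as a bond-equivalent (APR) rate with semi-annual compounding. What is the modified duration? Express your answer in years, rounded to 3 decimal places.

1.889 years

Periodic yield y = 0.0065. First find Macaulay duration:
  t   CF        PV=CF/(1+0.0065)^t    t·PV
  1        37.50        37.2578        37.2578
  2        37.50        37.0172        74.0344
  3        37.50        36.7782       110.3345
  4     1,037.50     1,010.9577     4,043.8308
  Σ                  1,122.0109     4,265.4575
P = 1,122.0109; Macaulay duration = 4,265.4575 / 1,122.0109 = 3.80162 half-year periods = 1.90081 years.
Modified duration = D_Mac / (1 + y) = 1.90081 / 1.0065 = 1.88853 years.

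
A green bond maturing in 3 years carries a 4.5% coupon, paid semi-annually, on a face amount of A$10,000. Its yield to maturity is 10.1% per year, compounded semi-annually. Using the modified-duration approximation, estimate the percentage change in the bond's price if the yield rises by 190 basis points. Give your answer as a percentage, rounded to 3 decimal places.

-5.108%

Periodic yield y = 0.0505. Modified duration first:
  t   CF        PV=CF/(1+0.0505)^t    t·PV
  1       225.00       214.1837       214.1837
  2       225.00       203.8874       407.7748
  3       225.00       194.0861       582.2582
  4       225.00       184.7559       739.0236
  5       225.00       175.8742       879.3712
  6    10,225.00     7,608.2886    45,649.7314
  Σ                  8,581.0759    48,472.3429
P = 8,581.0759; D_Mac = 5.64875 half-year periods = 2.82437 yrs; D_mod = 2.82437/(1+0.0505) = 2.68860 yrs.
ΔP/P ≈ -D_mod · Δy = -2.68860 × (+0.019) = -0.051083 = -5.1083%.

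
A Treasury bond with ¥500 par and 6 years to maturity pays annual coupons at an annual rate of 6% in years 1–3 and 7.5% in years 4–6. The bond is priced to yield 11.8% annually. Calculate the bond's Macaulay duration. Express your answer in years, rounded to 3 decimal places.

Periodic yield y = 0.118. Discount each cash flow and weight by its year:
  t   CF        PV=CF/(1+0.118)^t    t·PV
  1        30.00        26.8336        26.8336
  2        30.00        24.0015        48.0029
  3        30.00        21.4682        64.4046
  4        37.50        24.0029        96.0117
  5        37.50        21.4695       107.3476
  6       537.50       275.2502     1,651.5012
  Σ                    393.0259     1,994.1017
Price P = Σ PV = 393.0259.
Macaulay duration = Σ(t·PV) / P = 1,994.1017 / 393.0259 = 5.07372 years.

5.074 years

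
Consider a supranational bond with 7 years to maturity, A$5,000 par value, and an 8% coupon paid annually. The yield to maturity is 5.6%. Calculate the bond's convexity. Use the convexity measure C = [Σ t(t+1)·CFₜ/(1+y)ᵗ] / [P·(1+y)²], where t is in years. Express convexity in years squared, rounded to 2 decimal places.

38.08

With y = 0.056:
  t   CF        PV=CF/(1+0.056)^t    t·PV        t(t+1)·PV
  1       400.00       378.7879       378.7879         757.5758
  2       400.00       358.7006       717.4013       2,152.2039
  3       400.00       339.6786     1,019.0359       4,076.1437
  4       400.00       321.6654     1,286.6615       6,433.3076
  5       400.00       304.6074     1,523.0368       9,138.2210
  6       400.00       288.4539     1,730.7237      12,115.0657
  7     5,400.00     3,687.6214    25,813.3501     206,506.8012
  Σ                  5,679.5153    32,468.9972     241,179.3186
P = 5,679.5153.
Convexity = Σ t(t+1)·PV / [P·(1+y)²] = 241,179.3186 / (5,679.5153 × 1.115136) = 38.08035.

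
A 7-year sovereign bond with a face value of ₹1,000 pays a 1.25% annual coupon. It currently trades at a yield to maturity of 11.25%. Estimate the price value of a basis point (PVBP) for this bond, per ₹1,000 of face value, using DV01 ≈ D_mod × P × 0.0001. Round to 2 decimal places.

₹0.32

Periodic yield y = 0.1125.
  t   CF        PV=CF/(1+0.1125)^t    t·PV
  1        12.50        11.2360        11.2360
  2        12.50        10.0997        20.1995
  3        12.50         9.0784        27.2352
  4        12.50         8.1604        32.6415
  5        12.50         7.3352        36.6758
  6        12.50         6.5934        39.5604
  7     1,012.50       480.0593     3,360.4152
  Σ                    532.5624     3,527.9636
P = 532.5624; D_Mac = 6.62451 yrs; D_mod = 5.95461 yrs.
DV01 ≈ 5.95461 × 532.5624 × 0.0001 = 0.317120.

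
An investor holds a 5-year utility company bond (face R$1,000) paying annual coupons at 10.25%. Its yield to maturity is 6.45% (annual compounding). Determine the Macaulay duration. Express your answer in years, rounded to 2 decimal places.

Periodic yield y = 0.0645. Discount each cash flow and weight by its year:
  t   CF        PV=CF/(1+0.0645)^t    t·PV
  1       102.50        96.2893        96.2893
  2       102.50        90.4550       180.9100
  3       102.50        84.9742       254.9225
  4       102.50        79.8254       319.3017
  5     1,102.50       806.5852     4,032.9262
  Σ                  1,158.1291     4,884.3497
Price P = Σ PV = 1,158.1291.
Macaulay duration = Σ(t·PV) / P = 4,884.3497 / 1,158.1291 = 4.21745 years.

4.22 years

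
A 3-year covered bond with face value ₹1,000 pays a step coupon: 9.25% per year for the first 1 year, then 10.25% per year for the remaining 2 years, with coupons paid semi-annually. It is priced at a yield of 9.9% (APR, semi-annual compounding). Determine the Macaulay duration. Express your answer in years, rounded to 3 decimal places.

2.677 years

Periodic yield y = 0.0495. Discount each cash flow and weight by its period:
  t   CF        PV=CF/(1+0.0495)^t    t·PV
  1        46.25        44.0686        44.0686
  2        46.25        41.9901        83.9802
  3        51.25        44.3350       133.0049
  4        51.25        42.2439       168.9756
  5        51.25        40.2515       201.2573
  6     1,051.25       786.7040     4,720.2239
  Σ                    999.5930     5,351.5106
Price P = Σ PV = 999.5930.
Macaulay duration = Σ(t·PV) / P = 5,351.5106 / 999.5930 = 5.35369 half-year periods.
In years: 5.35369 / 2 = 2.67684 years.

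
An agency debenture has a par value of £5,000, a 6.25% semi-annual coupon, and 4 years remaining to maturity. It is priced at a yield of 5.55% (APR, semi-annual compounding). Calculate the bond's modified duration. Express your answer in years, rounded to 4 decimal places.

3.5089 years

Periodic yield y = 0.02775. First find Macaulay duration:
  t   CF        PV=CF/(1+0.02775)^t    t·PV
  1       156.25       152.0311       152.0311
  2       156.25       147.9262       295.8524
  3       156.25       143.9321       431.7962
  4       156.25       140.0458       560.1832
  5       156.25       136.2645       681.3223
  6       156.25       132.5852       795.5113
  7       156.25       129.0053       903.0373
  8     5,156.25     4,142.2288    33,137.8303
  Σ                  5,124.0190    36,957.5641
P = 5,124.0190; Macaulay duration = 36,957.5641 / 5,124.0190 = 7.21261 half-year periods = 3.60631 years.
Modified duration = D_Mac / (1 + y) = 3.60631 / 1.02775 = 3.50893 years.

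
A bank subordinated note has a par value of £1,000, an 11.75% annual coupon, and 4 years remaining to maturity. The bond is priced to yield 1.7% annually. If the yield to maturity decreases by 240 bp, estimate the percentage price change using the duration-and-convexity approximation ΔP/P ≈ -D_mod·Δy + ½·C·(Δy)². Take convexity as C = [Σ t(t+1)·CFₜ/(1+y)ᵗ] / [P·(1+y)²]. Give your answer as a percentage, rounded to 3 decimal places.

+8.737%

With y = 0.017:
  t   CF        PV=CF/(1+0.017)^t    t·PV        t(t+1)·PV
  1       117.50       115.5359       115.5359         231.0718
  2       117.50       113.6046       227.2092         681.6277
  3       117.50       111.7056       335.1168       1,340.4674
  4     1,117.50     1,044.6329     4,178.5318      20,892.6590
  Σ                  1,385.4791     4,856.3938      23,145.8258
P = 1,385.4791; D_Mac = 3.50521 yrs; D_mod = 3.44662 yrs; C = 16.15217.
Duration effect: -3.44662 × (-0.024) = +0.082719
Convexity effect: 0.5 × 16.15217 × (-0.024)² = +0.0046518
ΔP/P ≈ +0.082719 + 0.0046518 = +0.087371 = +8.7371%.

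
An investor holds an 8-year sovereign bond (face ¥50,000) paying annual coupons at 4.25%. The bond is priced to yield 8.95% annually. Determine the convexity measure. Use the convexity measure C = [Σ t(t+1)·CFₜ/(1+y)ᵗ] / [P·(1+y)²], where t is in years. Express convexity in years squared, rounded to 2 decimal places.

48.20

With y = 0.0895:
  t   CF        PV=CF/(1+0.0895)^t    t·PV        t(t+1)·PV
  1     2,125.00     1,950.4360     1,950.4360       3,900.8720
  2     2,125.00     1,790.2120     3,580.4240      10,741.2720
  3     2,125.00     1,643.1501     4,929.4502      19,717.8009
  4     2,125.00     1,508.1690     6,032.6758      30,163.3790
  5     2,125.00     1,384.2762     6,921.3811      41,528.2869
  6     2,125.00     1,270.5610     7,623.3661      53,363.5628
  7     2,125.00     1,166.1873     8,163.3108      65,306.4865
  8    52,125.00    26,255.9775   210,047.8199   1,890,430.3791
  Σ                 36,968.9690   249,248.8640   2,115,152.0392
P = 36,968.9690.
Convexity = Σ t(t+1)·PV / [P·(1+y)²] = 2,115,152.0392 / (36,968.9690 × 1.187010) = 48.20030.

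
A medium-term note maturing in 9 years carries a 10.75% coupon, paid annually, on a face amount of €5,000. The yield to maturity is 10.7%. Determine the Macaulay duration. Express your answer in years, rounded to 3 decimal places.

6.196 years

Periodic yield y = 0.107. Discount each cash flow and weight by its year:
  t   CF        PV=CF/(1+0.107)^t    t·PV
  1       537.50       485.5465       485.5465
  2       537.50       438.6147       877.2295
  3       537.50       396.2193     1,188.6578
  4       537.50       357.9217     1,431.6867
  5       537.50       323.3258     1,616.6290
  6       537.50       292.0739     1,752.4434
  7       537.50       263.8427     1,846.8991
  8       537.50       238.3403     1,906.7225
  9     5,537.50     2,218.1206    19,963.0852
  Σ                  5,014.0055    31,068.8997
Price P = Σ PV = 5,014.0055.
Macaulay duration = Σ(t·PV) / P = 31,068.8997 / 5,014.0055 = 6.19642 years.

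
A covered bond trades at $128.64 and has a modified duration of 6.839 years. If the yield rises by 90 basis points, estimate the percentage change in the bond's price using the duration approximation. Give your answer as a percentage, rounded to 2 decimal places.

Duration approximation: ΔP/P ≈ -D_mod · Δy = -6.839 × (+0.009) = -0.061551.
As a percentage: -6.1551%.

-6.16%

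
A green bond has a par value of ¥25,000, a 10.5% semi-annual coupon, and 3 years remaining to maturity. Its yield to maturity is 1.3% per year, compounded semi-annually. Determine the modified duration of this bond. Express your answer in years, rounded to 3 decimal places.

2.677 years

Periodic yield y = 0.0065. First find Macaulay duration:
  t   CF        PV=CF/(1+0.0065)^t    t·PV
  1     1,312.50     1,304.0238     1,304.0238
  2     1,312.50     1,295.6024     2,591.2049
  3     1,312.50     1,287.2354     3,861.7062
  4     1,312.50     1,278.9224     5,115.6896
  5     1,312.50     1,270.6631     6,353.3155
  6    26,312.50    25,309.2594   151,855.5567
  Σ                 31,745.7066   171,081.4967
P = 31,745.7066; Macaulay duration = 171,081.4967 / 31,745.7066 = 5.38912 half-year periods = 2.69456 years.
Modified duration = D_Mac / (1 + y) = 2.69456 / 1.0065 = 2.67716 years.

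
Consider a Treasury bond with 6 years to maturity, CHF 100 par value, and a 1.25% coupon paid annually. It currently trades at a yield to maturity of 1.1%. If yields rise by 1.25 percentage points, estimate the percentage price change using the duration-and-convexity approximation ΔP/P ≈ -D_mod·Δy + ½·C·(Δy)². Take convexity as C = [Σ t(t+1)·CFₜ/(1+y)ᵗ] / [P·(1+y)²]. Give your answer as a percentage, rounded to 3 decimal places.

-6.886%

With y = 0.011:
  t   CF        PV=CF/(1+0.011)^t    t·PV        t(t+1)·PV
  1         1.25         1.2364         1.2364           2.4728
  2         1.25         1.2229         2.4459           7.3377
  3         1.25         1.2096         3.6289          14.5157
  4         1.25         1.1965         4.7859          23.9296
  5         1.25         1.1835         5.9173          35.5039
  6       101.25        94.8174       568.9045       3,982.3313
  Σ                    100.8663       586.9189       4,066.0909
P = 100.8663; D_Mac = 5.81878 yrs; D_mod = 5.75547 yrs; C = 39.43924.
Duration effect: -5.75547 × (+0.0125) = -0.071943
Convexity effect: 0.5 × 39.43924 × (0.0125)² = +0.0030812
ΔP/P ≈ -0.071943 + 0.0030812 = -0.068862 = -6.8862%.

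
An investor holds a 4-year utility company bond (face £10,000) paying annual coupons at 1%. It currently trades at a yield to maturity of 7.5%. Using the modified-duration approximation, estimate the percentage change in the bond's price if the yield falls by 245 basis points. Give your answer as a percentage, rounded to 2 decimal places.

Periodic yield y = 0.075. Modified duration first:
  t   CF        PV=CF/(1+0.075)^t    t·PV
  1       100.00        93.0233        93.0233
  2       100.00        86.5333       173.0665
  3       100.00        80.4961       241.4882
  4    10,100.00     7,562.8854    30,251.5414
  Σ                  7,822.9379    30,759.1194
P = 7,822.9379; D_Mac = 3.93191 yrs; D_mod = 3.93191/(1+0.075) = 3.65759 yrs.
ΔP/P ≈ -D_mod · Δy = -3.65759 × (-0.0245) = +0.089611 = +8.9611%.

+8.96%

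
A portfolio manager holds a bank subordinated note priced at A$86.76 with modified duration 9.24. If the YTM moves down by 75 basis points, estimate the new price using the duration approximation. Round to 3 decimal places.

Duration approximation: ΔP/P ≈ -D_mod · Δy = -9.24 × (-0.0075) = +0.069300.
New price ≈ 86.76 × (1 + 0.069300) = 92.772468.

A$92.772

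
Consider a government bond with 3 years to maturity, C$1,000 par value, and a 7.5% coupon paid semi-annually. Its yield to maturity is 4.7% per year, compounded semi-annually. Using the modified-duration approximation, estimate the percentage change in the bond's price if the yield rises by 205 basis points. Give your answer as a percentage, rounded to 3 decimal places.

-5.513%

Periodic yield y = 0.0235. Modified duration first:
  t   CF        PV=CF/(1+0.0235)^t    t·PV
  1        37.50        36.6390        36.6390
  2        37.50        35.7977        71.5955
  3        37.50        34.9758       104.9274
  4        37.50        34.1727       136.6910
  5        37.50        33.3881       166.9406
  6     1,037.50       902.5287     5,415.1722
  Σ                  1,077.5021     5,931.9657
P = 1,077.5021; D_Mac = 5.50529 half-year periods = 2.75265 yrs; D_mod = 2.75265/(1+0.0235) = 2.68944 yrs.
ΔP/P ≈ -D_mod · Δy = -2.68944 × (+0.0205) = -0.055134 = -5.5134%.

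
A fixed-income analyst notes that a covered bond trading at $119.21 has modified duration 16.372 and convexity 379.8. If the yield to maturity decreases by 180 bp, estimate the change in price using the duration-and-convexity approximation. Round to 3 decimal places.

+$42.465

Duration effect: -D_mod·Δy = -16.372 × (-0.018) = +0.294696
Convexity effect: ½·C·(Δy)² = 0.5 × 379.8 × (-0.018)² = +0.0615276
ΔP/P ≈ +0.294696 + 0.0615276 = +0.3562236
ΔP ≈ 119.21 × (+0.3562236) = +42.465415356.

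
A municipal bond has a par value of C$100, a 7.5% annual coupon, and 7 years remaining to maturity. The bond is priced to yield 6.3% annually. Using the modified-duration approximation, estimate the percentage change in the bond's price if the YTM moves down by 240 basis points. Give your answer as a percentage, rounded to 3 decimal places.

Periodic yield y = 0.063. Modified duration first:
  t   CF        PV=CF/(1+0.063)^t    t·PV
  1         7.50         7.0555         7.0555
  2         7.50         6.6374        13.2747
  3         7.50         6.2440        18.7319
  4         7.50         5.8739        23.4957
  5         7.50         5.5258        27.6290
  6         7.50         5.1983        31.1898
  7       107.50        70.0932       490.6521
  Σ                    106.6280       612.0287
P = 106.6280; D_Mac = 5.73985 yrs; D_mod = 5.73985/(1+0.063) = 5.39967 yrs.
ΔP/P ≈ -D_mod · Δy = -5.39967 × (-0.024) = +0.129592 = +12.9592%.

+12.959%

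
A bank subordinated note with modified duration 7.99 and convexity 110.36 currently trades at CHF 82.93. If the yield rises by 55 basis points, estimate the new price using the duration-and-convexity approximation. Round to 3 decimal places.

CHF 79.424

Duration effect: -D_mod·Δy = -7.99 × (+0.0055) = -0.043945
Convexity effect: ½·C·(Δy)² = 0.5 × 110.36 × (0.0055)² = +0.001669195
ΔP/P ≈ -0.043945 + 0.001669195 = -0.042275805
New price ≈ 82.93 × (1 - 0.042275805) = 79.42406749135.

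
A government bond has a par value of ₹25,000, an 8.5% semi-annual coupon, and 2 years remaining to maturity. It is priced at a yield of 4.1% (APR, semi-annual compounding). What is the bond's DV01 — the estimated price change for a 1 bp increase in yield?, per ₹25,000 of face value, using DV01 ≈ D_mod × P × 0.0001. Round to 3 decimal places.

Periodic yield y = 0.0205.
  t   CF        PV=CF/(1+0.0205)^t    t·PV
  1     1,062.50     1,041.1563     1,041.1563
  2     1,062.50     1,020.2413     2,040.4827
  3     1,062.50       999.7465     2,999.2396
  4    26,062.50    24,030.5680    96,122.2720
  Σ                 27,091.7122   102,203.1506
P = 27,091.7122; D_Mac = 3.77249 half-year periods = 1.88624 yrs; D_mod = 1.84835 yrs.
DV01 ≈ 1.84835 × 27,091.7122 × 0.0001 = 5.007504.

₹5.008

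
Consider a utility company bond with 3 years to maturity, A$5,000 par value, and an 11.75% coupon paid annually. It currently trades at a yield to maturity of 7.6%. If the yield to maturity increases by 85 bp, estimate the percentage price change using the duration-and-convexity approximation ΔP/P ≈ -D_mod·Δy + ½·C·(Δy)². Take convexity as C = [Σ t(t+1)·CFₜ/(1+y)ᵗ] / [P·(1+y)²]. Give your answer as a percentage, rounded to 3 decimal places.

With y = 0.076:
  t   CF        PV=CF/(1+0.076)^t    t·PV        t(t+1)·PV
  1       587.50       546.0037       546.0037       1,092.0074
  2       587.50       507.4384     1,014.8768       3,044.6304
  3     5,587.50     4,485.1887    13,455.5662      53,822.2648
  Σ                  5,538.6308    15,016.4467      57,958.9026
P = 5,538.6308; D_Mac = 2.71122 yrs; D_mod = 2.51972 yrs; C = 9.03843.
Duration effect: -2.51972 × (+0.0085) = -0.021418
Convexity effect: 0.5 × 9.03843 × (0.0085)² = +0.0003265
ΔP/P ≈ -0.021418 + 0.0003265 = -0.021091 = -2.1091%.

-2.109%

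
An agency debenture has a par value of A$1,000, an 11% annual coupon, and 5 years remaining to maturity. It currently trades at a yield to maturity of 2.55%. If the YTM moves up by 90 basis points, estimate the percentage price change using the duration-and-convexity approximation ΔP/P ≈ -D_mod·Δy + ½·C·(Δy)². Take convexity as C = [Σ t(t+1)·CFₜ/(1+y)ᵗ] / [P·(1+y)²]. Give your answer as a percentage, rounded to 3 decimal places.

-3.636%

With y = 0.0255:
  t   CF        PV=CF/(1+0.0255)^t    t·PV        t(t+1)·PV
  1       110.00       107.2647       107.2647         214.5295
  2       110.00       104.5975       209.1950         627.5851
  3       110.00       101.9966       305.9898       1,223.9592
  4       110.00        99.4604       397.8414       1,989.2072
  5     1,110.00       978.6889     4,893.4444      29,360.6665
  Σ                  1,392.0081     5,913.7354      33,415.9475
P = 1,392.0081; D_Mac = 4.24835 yrs; D_mod = 4.14271 yrs; C = 22.82657.
Duration effect: -4.14271 × (+0.009) = -0.037284
Convexity effect: 0.5 × 22.82657 × (0.009)² = +0.0009245
ΔP/P ≈ -0.037284 + 0.0009245 = -0.036360 = -3.6360%.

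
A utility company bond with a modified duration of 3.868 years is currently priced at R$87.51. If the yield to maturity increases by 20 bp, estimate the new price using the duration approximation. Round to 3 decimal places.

Duration approximation: ΔP/P ≈ -D_mod · Δy = -3.868 × (+0.002) = -0.007736.
New price ≈ 87.51 × (1 - 0.007736) = 86.83302264.

R$86.833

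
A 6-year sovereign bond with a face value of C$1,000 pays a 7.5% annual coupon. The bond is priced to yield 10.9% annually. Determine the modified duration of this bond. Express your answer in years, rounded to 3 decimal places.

4.472 years

Periodic yield y = 0.109. First find Macaulay duration:
  t   CF        PV=CF/(1+0.109)^t    t·PV
  1        75.00        67.6285        67.6285
  2        75.00        60.9815       121.9630
  3        75.00        54.9878       164.9635
  4        75.00        49.5833       198.3330
  5        75.00        44.7099       223.5494
  6     1,075.00       577.8554     3,467.1325
  Σ                    855.7464     4,243.5700
P = 855.7464; Macaulay duration = 4,243.5700 / 855.7464 = 4.95891 years.
Modified duration = D_Mac / (1 + y) = 4.95891 / 1.109 = 4.47152 years.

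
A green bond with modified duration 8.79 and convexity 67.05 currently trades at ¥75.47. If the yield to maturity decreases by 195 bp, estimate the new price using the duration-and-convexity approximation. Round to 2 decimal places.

¥89.37

Duration effect: -D_mod·Δy = -8.79 × (-0.0195) = +0.171405
Convexity effect: ½·C·(Δy)² = 0.5 × 67.05 × (-0.0195)² = +0.01274788125
ΔP/P ≈ +0.171405 + 0.01274788125 = +0.18415288125
New price ≈ 75.47 × (1 + 0.18415288125) = 89.3680179479375.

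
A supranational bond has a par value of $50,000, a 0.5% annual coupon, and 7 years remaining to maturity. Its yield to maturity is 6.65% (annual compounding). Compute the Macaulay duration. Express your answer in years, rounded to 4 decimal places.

6.8663 years

Periodic yield y = 0.0665. Discount each cash flow and weight by its year:
  t   CF        PV=CF/(1+0.0665)^t    t·PV
  1       250.00       234.4116       234.4116
  2       250.00       219.7952       439.5905
  3       250.00       206.0902       618.2707
  4       250.00       193.2398       772.9592
  5       250.00       181.1906       905.9531
  6       250.00       169.8928     1,019.3565
  7    50,250.00    32,019.1684   224,134.1785
  Σ                 33,223.7886   228,124.7201
Price P = Σ PV = 33,223.7886.
Macaulay duration = Σ(t·PV) / P = 228,124.7201 / 33,223.7886 = 6.86631 years.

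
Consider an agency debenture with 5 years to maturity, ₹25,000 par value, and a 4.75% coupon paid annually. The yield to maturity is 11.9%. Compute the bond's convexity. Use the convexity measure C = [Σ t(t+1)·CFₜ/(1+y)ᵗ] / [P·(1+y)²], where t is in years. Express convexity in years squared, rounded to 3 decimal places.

With y = 0.119:
  t   CF        PV=CF/(1+0.119)^t    t·PV        t(t+1)·PV
  1     1,187.50     1,061.2154     1,061.2154       2,122.4307
  2     1,187.50       948.3605     1,896.7209       5,690.1628
  3     1,187.50       847.5071     2,542.5214      10,170.0855
  4     1,187.50       757.3790     3,029.5161      15,147.5805
  5    26,187.50    14,926.0059    74,630.0293     447,780.1757
  Σ                 18,540.4679    83,160.0031     480,910.4352
P = 18,540.4679.
Convexity = Σ t(t+1)·PV / [P·(1+y)²] = 480,910.4352 / (18,540.4679 × 1.252161) = 20.71492.

20.715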